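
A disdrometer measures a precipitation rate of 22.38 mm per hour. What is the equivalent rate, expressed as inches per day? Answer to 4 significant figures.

21.15 in/day

22.38 mm/hour × 0.0393701 in/mm × 24 hour/day = 21.15 in/day.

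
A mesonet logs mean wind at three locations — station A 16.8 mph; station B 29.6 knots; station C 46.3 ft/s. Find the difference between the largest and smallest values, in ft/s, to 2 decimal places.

station A: 16.8 mph = 24.6400 ft/s.
station B: 29.6 kt = 49.9592 ft/s.
Spread: 49.9592 − 24.6400 = 25.32 ft/s.

25.32 ft/s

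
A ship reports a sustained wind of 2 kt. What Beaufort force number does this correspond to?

Beaufort force 1

2 kt lies in the Beaufort 1 band (light air, 1–3 kt).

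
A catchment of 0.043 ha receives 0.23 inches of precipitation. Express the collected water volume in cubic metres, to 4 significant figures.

2.512 cubic metres

Depth: 0.23 in × 25.4 = 5.842 mm.
Area: 0.043 ha = 430 m².
1 mm over 1 m² is 1 L, so volume = 5.842 × 430 = 2512.06 L = 2.512 m³.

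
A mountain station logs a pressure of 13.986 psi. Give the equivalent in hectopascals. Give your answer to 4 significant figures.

964.3 hPa

1 psi = 68.9476 hPa, so 13.986 × 68.9476 = 964.3 hPa.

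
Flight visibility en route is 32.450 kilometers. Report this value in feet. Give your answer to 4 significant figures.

106500 ft

1 km = 3280.84 ft, so 32.450 × 3280.84 = 106500 ft.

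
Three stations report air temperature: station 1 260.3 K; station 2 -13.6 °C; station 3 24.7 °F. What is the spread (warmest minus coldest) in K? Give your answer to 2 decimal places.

station 1: 260.3 K = -12.850 °C.
station 3: 24.7 °F = -4.056 °C.
Spread: (-4.056) − (-13.600) = 9.544 °C.

9.54 K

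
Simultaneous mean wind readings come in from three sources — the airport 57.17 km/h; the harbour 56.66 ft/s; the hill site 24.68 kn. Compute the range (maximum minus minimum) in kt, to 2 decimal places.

8.89 kt

the airport: 57.17 km/h = 30.8693 kt.
the harbour: 56.66 ft/s = 33.5701 kt.
Spread: 33.5701 − 24.6800 = 8.89 kt.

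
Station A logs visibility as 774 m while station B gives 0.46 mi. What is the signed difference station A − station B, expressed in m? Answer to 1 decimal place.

station B: 0.46 SM = 740.298 m.
Difference: 774.000 − 740.298 = 33.7 m.

33.7 m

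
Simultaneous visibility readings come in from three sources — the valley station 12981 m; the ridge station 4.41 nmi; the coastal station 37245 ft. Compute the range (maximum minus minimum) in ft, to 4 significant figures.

15790 ft

the valley station: 12981 m = 42588.58 ft.
the ridge station: 4.41 nmi = 26795.67 ft.
Spread: 42588.58 − 26795.67 = 15790 ft.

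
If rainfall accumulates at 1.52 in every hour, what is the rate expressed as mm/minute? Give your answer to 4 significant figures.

1.52 in/hour × 25.4 mm/in × 0.0166667 hour/minute = 0.6435 mm/minute.

0.6435 mm/minute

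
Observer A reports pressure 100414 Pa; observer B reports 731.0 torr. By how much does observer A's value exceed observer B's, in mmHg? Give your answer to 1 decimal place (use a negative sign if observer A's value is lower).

22.2 mmHg

observer A: 100414 Pa = 753.167 mmHg.
Difference: 753.167 − 731.000 = 22.2 mmHg.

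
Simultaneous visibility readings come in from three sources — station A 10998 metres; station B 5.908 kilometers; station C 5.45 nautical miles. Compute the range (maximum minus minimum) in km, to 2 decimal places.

5.09 km

station A: 10998 m = 10.9980 km.
station C: 5.45 nmi = 10.0934 km.
Spread: 10.9980 − 5.9080 = 5.09 km.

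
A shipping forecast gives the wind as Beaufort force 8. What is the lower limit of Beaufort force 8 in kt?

Beaufort 8 (gale) spans 34–40 knots.

34 kt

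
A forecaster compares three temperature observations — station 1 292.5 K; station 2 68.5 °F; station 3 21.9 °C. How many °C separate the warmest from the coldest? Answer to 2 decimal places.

station 1: 292.5 K = 19.350 °C.
station 2: 68.5 °F = 20.278 °C.
Spread: 21.900 − 19.350 = 2.550 °C.

2.55 °C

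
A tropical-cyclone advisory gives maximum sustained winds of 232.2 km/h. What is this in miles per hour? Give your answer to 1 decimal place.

144.3 mph

1 km/h = 0.621371 mph, so 232.2 × 0.621371 = 144.3 mph.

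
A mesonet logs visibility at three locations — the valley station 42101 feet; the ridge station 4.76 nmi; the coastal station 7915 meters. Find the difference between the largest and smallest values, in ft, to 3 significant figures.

the ridge station: 4.76 nmi = 28922.31 ft.
the coastal station: 7915 m = 25967.85 ft.
Spread: 42101.00 − 25967.85 = 16100 ft.

16100 ft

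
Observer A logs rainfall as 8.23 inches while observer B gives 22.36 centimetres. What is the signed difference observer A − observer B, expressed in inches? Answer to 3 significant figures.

observer B: 22.36 cm = 8.80315 in.
Difference: 8.23000 − 8.80315 = -0.573 in.

-0.573 in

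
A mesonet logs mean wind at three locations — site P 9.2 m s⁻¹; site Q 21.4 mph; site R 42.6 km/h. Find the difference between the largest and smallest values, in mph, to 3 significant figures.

5.89 mph

site P: 9.2 m/s = 20.5798 mph.
site R: 42.6 km/h = 26.4704 mph.
Spread: 26.4704 − 20.5798 = 5.89 mph.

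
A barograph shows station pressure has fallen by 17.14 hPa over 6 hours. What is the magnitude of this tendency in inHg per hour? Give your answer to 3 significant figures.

0.0844 inHg per hour

17.14 hPa / 6 h × 0.02953 inHg/hPa = 0.0844 inHg/h.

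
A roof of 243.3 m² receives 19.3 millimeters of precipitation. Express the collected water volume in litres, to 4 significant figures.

4696 litres

1 mm over 1 m² is 1 L, so volume = 19.3 × 243.3 = 4695.69 L ≈ 4696 L.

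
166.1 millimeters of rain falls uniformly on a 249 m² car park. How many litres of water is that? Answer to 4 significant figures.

41360 litres

1 mm over 1 m² is 1 L, so volume = 166.1 × 249 = 41358.9 L ≈ 41360 L.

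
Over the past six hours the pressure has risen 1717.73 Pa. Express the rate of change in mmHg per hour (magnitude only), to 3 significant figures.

1717.73 Pa / 6 h × 0.00750062 mmHg/Pa = 2.15 mmHg/h.

2.15 mmHg per hour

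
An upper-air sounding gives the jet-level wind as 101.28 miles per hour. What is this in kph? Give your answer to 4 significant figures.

163.0 km/h

1 mph = 1.60934 km/h, so 101.28 × 1.60934 = 163.0 km/h.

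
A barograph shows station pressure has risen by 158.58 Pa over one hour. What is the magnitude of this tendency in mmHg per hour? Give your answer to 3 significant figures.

158.58 Pa / 1 h × 0.00750062 mmHg/Pa = 1.19 mmHg/h.

1.19 mmHg per hour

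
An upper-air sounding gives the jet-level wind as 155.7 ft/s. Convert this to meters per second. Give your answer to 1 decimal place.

1 ft/s = 0.3048 m/s, so 155.7 × 0.3048 = 47.5 m/s.

47.5 m/s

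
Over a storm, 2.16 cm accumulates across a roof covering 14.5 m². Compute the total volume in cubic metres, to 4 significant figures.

0.3132 cubic metres

Depth: 2.16 cm × 10 = 21.6 mm.
1 mm over 1 m² is 1 L, so volume = 21.6 × 14.5 = 313.2 L = 0.3132 m³.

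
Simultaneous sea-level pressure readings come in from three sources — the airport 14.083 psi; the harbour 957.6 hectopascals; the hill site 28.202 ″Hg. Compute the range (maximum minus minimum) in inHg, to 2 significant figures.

0.47 inHg

the airport: 14.083 psi = 28.6733 inHg.
the harbour: 957.6 hPa = 28.2779 inHg.
Spread: 28.6733 − 28.2020 = 0.47 inHg.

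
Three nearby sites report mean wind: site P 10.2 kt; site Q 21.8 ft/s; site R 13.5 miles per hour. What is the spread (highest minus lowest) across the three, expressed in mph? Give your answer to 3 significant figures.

site P: 10.2 kt = 11.7380 mph.
site Q: 21.8 ft/s = 14.8636 mph.
Spread: 14.8636 − 11.7380 = 3.13 mph.

3.13 mph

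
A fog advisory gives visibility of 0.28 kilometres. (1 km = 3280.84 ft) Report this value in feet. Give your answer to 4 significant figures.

918.6 ft

1 km = 3280.84 ft, so 0.28 × 3280.84 = 918.6 ft.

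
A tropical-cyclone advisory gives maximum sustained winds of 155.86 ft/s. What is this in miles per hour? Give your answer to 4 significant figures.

1 ft/s = 0.681818 mph, so 155.86 × 0.681818 = 106.3 mph.

106.3 mph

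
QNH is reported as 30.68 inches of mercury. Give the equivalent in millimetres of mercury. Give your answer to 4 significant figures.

779.3 mmHg

1 inHg = 25.4 mmHg, so 30.68 × 25.4 = 779.3 mmHg.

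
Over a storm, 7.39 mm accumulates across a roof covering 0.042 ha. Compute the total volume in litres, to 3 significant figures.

Area: 0.042 ha = 420 m².
1 mm over 1 m² is 1 L, so volume = 7.39 × 420 = 3103.8 L ≈ 3100 L.

3100 litres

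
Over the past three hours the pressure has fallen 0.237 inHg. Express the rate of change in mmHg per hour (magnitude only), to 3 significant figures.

0.237 inHg / 3 h × 25.4 mmHg/inHg = 2.01 mmHg/h.

2.01 mmHg per hour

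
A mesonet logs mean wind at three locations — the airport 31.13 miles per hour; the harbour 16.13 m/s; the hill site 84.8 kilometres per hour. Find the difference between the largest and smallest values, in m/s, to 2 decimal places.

the airport: 31.13 mph = 13.9164 m/s.
the hill site: 84.8 km/h = 23.5556 m/s.
Spread: 23.5556 − 13.9164 = 9.64 m/s.

9.64 m/s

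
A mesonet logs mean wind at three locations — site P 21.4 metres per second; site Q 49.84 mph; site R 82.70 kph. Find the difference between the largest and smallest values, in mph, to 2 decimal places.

3.52 mph

site P: 21.4 m/s = 47.8704 mph.
site R: 82.70 km/h = 51.3874 mph.
Spread: 51.3874 − 47.8704 = 3.52 mph.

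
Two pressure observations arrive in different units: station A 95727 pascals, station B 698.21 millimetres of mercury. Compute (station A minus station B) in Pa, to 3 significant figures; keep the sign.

2640 Pa

station B: 698.21 mmHg = 93087.02 Pa.
Difference: 95727.00 − 93087.02 = 2640 Pa.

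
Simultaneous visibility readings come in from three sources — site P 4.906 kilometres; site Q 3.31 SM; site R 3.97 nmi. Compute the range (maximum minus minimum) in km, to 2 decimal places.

site Q: 3.31 SM = 5.3269 km.
site R: 3.97 nmi = 7.3524 km.
Spread: 7.3524 − 4.9060 = 2.45 km.

2.45 km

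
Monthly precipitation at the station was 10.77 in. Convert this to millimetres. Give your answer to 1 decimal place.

273.6 mm

1 in = 25.4 mm, so 10.77 × 25.4 = 273.6 mm.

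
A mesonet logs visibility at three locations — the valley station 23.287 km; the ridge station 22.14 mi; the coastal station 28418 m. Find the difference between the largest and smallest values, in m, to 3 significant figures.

the valley station: 23.287 km = 23287.00 m.
the ridge station: 22.14 SM = 35630.88 m.
Spread: 35630.88 − 23287.00 = 12300 m.

12300 m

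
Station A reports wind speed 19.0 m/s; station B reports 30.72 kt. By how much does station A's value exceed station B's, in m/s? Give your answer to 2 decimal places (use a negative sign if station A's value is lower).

3.20 m/s

station B: 30.72 kt = 15.8037 m/s.
Difference: 19.0000 − 15.8037 = 3.20 m/s.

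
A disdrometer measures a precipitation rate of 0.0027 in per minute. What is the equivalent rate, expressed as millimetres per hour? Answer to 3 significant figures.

4.11 mm/hour

0.0027 in/minute × 25.4 mm/in × 60 minute/hour = 4.11 mm/hour.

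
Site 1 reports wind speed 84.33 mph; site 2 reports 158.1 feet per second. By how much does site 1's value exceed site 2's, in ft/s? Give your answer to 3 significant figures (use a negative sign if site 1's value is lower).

-34.4 ft/s

site 1: 84.33 mph = 123.684 ft/s.
Difference: 123.684 − 158.100 = -34.4 ft/s.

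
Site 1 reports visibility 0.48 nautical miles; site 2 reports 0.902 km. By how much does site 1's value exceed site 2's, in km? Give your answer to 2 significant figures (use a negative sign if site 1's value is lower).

-0.013 km

site 1: 0.48 nmi = 0.88896 km.
Difference: 0.88896 − 0.90200 = -0.013 km.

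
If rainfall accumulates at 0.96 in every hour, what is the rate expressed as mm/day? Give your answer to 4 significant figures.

585.2 mm/day

0.96 in/hour × 25.4 mm/in × 24 hour/day = 585.2 mm/day.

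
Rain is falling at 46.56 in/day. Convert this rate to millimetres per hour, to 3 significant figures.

49.3 mm/hour

46.56 in/day × 25.4 mm/in × 0.0416667 day/hour = 49.3 mm/hour.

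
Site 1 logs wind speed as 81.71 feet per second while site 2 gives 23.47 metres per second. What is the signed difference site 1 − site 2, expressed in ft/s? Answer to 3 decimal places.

site 2: 23.47 m/s = 77.00131 ft/s.
Difference: 81.71000 − 77.00131 = 4.709 ft/s.

4.709 ft/s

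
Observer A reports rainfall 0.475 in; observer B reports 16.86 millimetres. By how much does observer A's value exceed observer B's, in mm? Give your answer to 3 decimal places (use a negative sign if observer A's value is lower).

-4.795 mm

observer A: 0.475 in = 12.06500 mm.
Difference: 12.06500 − 16.86000 = -4.795 mm.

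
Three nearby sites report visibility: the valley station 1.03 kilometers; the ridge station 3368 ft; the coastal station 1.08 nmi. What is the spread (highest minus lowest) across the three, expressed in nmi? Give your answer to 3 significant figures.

0.526 nmi

the valley station: 1.03 km = 0.55616 nmi.
the ridge station: 3368 ft = 0.55430 nmi.
Spread: 1.08000 − 0.55430 = 0.526 nmi.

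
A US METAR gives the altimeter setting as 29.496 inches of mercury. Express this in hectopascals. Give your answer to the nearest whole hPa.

999 hPa

1 inHg = 33.8639 hPa, so 29.496 × 33.8639 = 999 hPa.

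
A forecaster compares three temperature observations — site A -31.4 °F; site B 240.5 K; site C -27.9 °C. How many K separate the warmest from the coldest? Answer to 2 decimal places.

site A: -31.4 °F = -35.222 °C.
site B: 240.5 K = -32.650 °C.
Spread: (-27.900) − (-35.222) = 7.322 °C.

7.32 K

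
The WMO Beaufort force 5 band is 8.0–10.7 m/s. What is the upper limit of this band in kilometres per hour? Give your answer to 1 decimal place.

8.0–10.7 m/s × 3.6 = 28.8–38.5 km/h.

38.5 km/h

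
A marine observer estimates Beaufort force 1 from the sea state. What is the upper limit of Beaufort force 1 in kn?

Beaufort 1 (light air) spans 1–3 knots.

3 kt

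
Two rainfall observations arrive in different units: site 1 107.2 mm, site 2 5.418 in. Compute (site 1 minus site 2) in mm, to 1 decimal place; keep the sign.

site 2: 5.418 in = 137.617 mm.
Difference: 107.200 − 137.617 = -30.4 mm.

-30.4 mm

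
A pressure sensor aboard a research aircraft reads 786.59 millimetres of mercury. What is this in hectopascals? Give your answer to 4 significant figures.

1049 hPa

1 mmHg = 1.33322 hPa, so 786.59 × 1.33322 = 1049 hPa.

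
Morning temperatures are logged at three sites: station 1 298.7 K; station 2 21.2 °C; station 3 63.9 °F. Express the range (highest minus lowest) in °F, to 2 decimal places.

station 1: 298.7 K = 25.550 °C.
station 3: 63.9 °F = 17.722 °C.
Spread: 25.550 − 17.722 = 7.828 °C = 14.09 °F.

14.09 °F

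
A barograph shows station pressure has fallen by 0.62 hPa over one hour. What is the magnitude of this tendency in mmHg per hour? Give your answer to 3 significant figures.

0.465 mmHg per hour

0.62 hPa / 1 h × 0.750062 mmHg/hPa = 0.465 mmHg/h.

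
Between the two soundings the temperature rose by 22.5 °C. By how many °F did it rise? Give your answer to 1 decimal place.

A change of 1 °C equals a change of 1.8 °F: Δ°F = 22.5 × 1.8 = 40.5 °F.

40.5 °F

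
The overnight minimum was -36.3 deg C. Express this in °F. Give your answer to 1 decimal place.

°F = °C × 9/5 + 32 = -36.3 × 1.8 + 32 = -33.3 °F.

-33.3 °F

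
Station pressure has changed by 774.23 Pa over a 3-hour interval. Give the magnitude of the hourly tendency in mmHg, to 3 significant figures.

1.94 mmHg per hour

774.23 Pa / 3 h × 0.00750062 mmHg/Pa = 1.94 mmHg/h.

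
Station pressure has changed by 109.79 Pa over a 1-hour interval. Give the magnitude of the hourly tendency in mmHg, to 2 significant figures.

109.79 Pa / 1 h × 0.00750062 mmHg/Pa = 0.82 mmHg/h.

0.82 mmHg per hour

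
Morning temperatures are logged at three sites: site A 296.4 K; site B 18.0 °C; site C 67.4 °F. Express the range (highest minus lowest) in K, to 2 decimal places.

5.25 K

site A: 296.4 K = 23.250 °C.
site C: 67.4 °F = 19.667 °C.
Spread: 23.250 − 18.000 = 5.250 °C.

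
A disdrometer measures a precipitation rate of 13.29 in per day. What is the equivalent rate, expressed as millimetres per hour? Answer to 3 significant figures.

13.29 in/day × 25.4 mm/in × 0.0416667 day/hour = 14.1 mm/hour.

14.1 mm/hour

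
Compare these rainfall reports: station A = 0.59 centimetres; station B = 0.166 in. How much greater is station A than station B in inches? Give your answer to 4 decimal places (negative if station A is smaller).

station A: 0.59 cm = 0.232283 in.
Difference: 0.232283 − 0.166000 = 0.0663 in.

0.0663 in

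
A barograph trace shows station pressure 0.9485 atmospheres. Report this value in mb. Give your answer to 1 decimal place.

961.1 mb

1 atm = 1013.25 mb, so 0.9485 × 1013.25 = 961.1 mb.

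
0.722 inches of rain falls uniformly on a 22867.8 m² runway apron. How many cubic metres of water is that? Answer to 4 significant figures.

Depth: 0.722 in × 25.4 = 18.3388 mm.
1 mm over 1 m² is 1 L, so volume = 18.3388 × 22867.8 = 419368.01 L = 419.4 m³.

419.4 cubic metres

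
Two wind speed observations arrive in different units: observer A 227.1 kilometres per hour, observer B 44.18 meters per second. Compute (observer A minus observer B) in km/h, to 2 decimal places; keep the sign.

68.05 km/h

observer B: 44.18 m/s = 159.0480 km/h.
Difference: 227.1000 − 159.0480 = 68.05 km/h.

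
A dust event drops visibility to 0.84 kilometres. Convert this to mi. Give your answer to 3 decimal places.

1 km = 0.621371 SM, so 0.84 × 0.621371 = 0.522 SM.

0.522 SM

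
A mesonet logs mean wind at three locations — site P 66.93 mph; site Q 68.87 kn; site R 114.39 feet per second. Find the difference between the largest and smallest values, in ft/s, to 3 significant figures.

18.1 ft/s

site P: 66.93 mph = 98.164 ft/s.
site Q: 68.87 kt = 116.239 ft/s.
Spread: 116.239 − 98.164 = 18.1 ft/s.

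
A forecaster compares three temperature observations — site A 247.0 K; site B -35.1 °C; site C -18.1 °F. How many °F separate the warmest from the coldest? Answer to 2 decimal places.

site A: 247.0 K = -26.150 °C.
site C: -18.1 °F = -27.833 °C.
Spread: (-26.150) − (-35.100) = 8.950 °C = 16.11 °F.

16.11 °F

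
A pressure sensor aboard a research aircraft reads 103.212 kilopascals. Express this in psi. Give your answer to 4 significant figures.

1 kPa = 0.145038 psi, so 103.212 × 0.145038 = 14.97 psi.

14.97 psi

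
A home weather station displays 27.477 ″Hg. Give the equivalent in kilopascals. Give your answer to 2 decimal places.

93.05 kPa

1 inHg = 3.38639 kPa, so 27.477 × 3.38639 = 93.05 kPa.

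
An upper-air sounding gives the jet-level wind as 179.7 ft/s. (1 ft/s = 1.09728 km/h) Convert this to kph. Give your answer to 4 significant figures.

1 ft/s = 1.09728 km/h, so 179.7 × 1.09728 = 197.2 km/h.

197.2 km/h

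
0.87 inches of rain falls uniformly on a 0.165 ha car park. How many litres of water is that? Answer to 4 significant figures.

36460 litres

Depth: 0.87 in × 25.4 = 22.098 mm.
Area: 0.165 ha = 1650 m².
1 mm over 1 m² is 1 L, so volume = 22.098 × 1650 = 36461.7 L ≈ 36460 L.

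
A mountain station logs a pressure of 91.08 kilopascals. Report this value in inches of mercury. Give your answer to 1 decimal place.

26.9 inHg

1 kPa = 0.2953 inHg, so 91.08 × 0.2953 = 26.9 inHg.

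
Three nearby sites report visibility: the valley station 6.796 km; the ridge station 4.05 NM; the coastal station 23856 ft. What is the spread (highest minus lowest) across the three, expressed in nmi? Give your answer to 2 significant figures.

0.38 nmi

the valley station: 6.796 km = 3.6695 nmi.
the coastal station: 23856 ft = 3.9262 nmi.
Spread: 4.0500 − 3.6695 = 0.38 nmi.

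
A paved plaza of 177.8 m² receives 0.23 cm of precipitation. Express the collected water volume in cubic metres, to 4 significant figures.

Depth: 0.23 cm × 10 = 2.3 mm.
1 mm over 1 m² is 1 L, so volume = 2.3 × 177.8 = 408.94 L = 0.4089 m³.

0.4089 cubic metres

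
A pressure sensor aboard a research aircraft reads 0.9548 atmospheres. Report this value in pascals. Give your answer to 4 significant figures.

96750 Pa

1 atm = 101325 Pa, so 0.9548 × 101325 = 96750 Pa.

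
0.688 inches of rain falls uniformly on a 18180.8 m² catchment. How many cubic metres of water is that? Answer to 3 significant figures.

Depth: 0.688 in × 25.4 = 17.4752 mm.
1 mm over 1 m² is 1 L, so volume = 17.4752 × 18180.8 = 317713.12 L = 318 m³.

318 cubic metres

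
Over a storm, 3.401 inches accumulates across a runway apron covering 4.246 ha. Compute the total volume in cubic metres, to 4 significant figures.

Depth: 3.401 in × 25.4 = 86.3854 mm.
Area: 4.246 ha = 42460 m².
1 mm over 1 m² is 1 L, so volume = 86.3854 × 42460 = 3667924.1 L = 3668 m³.

3668 cubic metres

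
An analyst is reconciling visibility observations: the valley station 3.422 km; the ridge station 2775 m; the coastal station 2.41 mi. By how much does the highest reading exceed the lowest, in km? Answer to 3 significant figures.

the ridge station: 2775 m = 2.7750 km.
the coastal station: 2.41 SM = 3.8785 km.
Spread: 3.8785 − 2.7750 = 1.10 km.

1.10 km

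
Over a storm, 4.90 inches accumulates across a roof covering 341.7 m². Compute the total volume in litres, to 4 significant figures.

Depth: 4.90 in × 25.4 = 124.46 mm.
1 mm over 1 m² is 1 L, so volume = 124.46 × 341.7 = 42527.982 L ≈ 42530 L.

42530 litres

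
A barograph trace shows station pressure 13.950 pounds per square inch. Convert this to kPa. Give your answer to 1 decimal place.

96.2 kPa

1 psi = 6.89476 kPa, so 13.950 × 6.89476 = 96.2 kPa.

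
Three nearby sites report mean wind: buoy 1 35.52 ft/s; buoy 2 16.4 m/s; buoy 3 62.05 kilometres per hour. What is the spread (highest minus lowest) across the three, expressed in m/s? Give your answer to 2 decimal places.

buoy 1: 35.52 ft/s = 10.8265 m/s.
buoy 3: 62.05 km/h = 17.2361 m/s.
Spread: 17.2361 − 10.8265 = 6.41 m/s.

6.41 m/s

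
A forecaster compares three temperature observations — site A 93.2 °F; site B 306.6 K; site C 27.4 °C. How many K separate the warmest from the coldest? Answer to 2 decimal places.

site A: 93.2 °F = 34.000 °C.
site B: 306.6 K = 33.450 °C.
Spread: 34.000 − 27.400 = 6.600 °C.

6.60 K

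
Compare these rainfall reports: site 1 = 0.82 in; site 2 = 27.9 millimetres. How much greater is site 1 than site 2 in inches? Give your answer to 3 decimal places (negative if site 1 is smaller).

site 2: 27.9 mm = 1.09843 in.
Difference: 0.82000 − 1.09843 = -0.278 in.

-0.278 in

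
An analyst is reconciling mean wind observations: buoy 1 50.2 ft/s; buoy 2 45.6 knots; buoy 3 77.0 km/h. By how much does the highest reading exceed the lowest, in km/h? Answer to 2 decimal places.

29.37 km/h

buoy 1: 50.2 ft/s = 55.0835 km/h.
buoy 2: 45.6 kt = 84.4512 km/h.
Spread: 84.4512 − 55.0835 = 29.37 km/h.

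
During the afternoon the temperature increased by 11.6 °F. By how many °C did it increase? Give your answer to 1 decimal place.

6.4 °C

A change of 1 °C equals a change of 1.8 °F: Δ°C = 11.6 × 0.5556 = 6.4 °C.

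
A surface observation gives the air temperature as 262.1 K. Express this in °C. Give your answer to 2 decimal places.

°C = 262.1 − 273.15 = -11.05 °C.

-11.05 °C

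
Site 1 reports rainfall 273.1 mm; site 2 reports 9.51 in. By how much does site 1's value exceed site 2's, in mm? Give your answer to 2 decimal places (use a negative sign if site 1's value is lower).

31.55 mm

site 2: 9.51 in = 241.5540 mm.
Difference: 273.1000 − 241.5540 = 31.55 mm.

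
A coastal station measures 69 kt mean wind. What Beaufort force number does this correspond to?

69 kt lies in the Beaufort 12 band (hurricane force, ≥64 kt).

Beaufort force 12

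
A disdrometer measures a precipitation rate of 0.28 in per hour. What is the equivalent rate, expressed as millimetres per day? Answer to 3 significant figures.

171 mm/day

0.28 in/hour × 25.4 mm/in × 24 hour/day = 171 mm/day.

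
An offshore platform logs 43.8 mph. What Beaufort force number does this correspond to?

Beaufort force 8

43.8 mph = 19.6 m/s, which is Beaufort 8 (gale, 17.2–20.7 m/s).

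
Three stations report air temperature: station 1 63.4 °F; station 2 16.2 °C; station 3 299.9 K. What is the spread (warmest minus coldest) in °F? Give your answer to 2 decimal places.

station 1: 63.4 °F = 17.444 °C.
station 3: 299.9 K = 26.750 °C.
Spread: 26.750 − 16.200 = 10.550 °C = 18.99 °F.

18.99 °F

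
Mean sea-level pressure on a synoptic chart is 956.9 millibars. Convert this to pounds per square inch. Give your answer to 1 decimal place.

13.9 psi

1 mb = 0.0145038 psi, so 956.9 × 0.0145038 = 13.9 psi.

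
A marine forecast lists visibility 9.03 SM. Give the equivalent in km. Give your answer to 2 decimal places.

14.53 km

1 SM = 1.60934 km, so 9.03 × 1.60934 = 14.53 km.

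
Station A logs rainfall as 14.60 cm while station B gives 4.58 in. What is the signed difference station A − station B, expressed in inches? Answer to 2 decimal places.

station A: 14.60 cm = 5.7480 in.
Difference: 5.7480 − 4.5800 = 1.17 in.

1.17 in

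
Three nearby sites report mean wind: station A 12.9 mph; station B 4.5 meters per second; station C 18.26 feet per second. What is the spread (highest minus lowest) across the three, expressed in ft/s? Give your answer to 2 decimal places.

station A: 12.9 mph = 18.9200 ft/s.
station B: 4.5 m/s = 14.7638 ft/s.
Spread: 18.9200 − 14.7638 = 4.16 ft/s.

4.16 ft/s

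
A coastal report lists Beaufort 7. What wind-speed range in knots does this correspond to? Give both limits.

Beaufort 7 (near gale) spans 28–33 knots.

28 to 33 kt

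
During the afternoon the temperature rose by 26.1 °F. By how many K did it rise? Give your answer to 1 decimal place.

For a temperature change the 32° offset cancels: ΔK = 26.1 × 0.5556 = 14.5 K.

14.5 K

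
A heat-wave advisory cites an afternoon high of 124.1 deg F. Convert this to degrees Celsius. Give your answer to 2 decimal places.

51.17 °C

°C = (°F − 32) × 5/9 = (124.1 − 32) / 1.8 = 51.17 °C.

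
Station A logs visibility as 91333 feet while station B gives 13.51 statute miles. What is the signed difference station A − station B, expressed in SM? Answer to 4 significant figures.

3.788 SM

station A: 91333 ft = 17.29792 SM.
Difference: 17.29792 − 13.51000 = 3.788 SM.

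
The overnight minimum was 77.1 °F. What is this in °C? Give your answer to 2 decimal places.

°C = (°F − 32) × 5/9 = (77.1 − 32) / 1.8 = 25.06 °C.

25.06 °C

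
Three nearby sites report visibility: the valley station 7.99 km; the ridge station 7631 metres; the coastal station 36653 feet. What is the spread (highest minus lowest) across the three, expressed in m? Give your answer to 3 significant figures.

the valley station: 7.99 km = 7990.00 m.
the coastal station: 36653 ft = 11171.83 m.
Spread: 11171.83 − 7631.00 = 3540 m.

3540 m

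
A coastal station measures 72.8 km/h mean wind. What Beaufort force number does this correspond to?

72.8 km/h = 20.2 m/s, which is Beaufort 8 (gale, 17.2–20.7 m/s).

Beaufort force 8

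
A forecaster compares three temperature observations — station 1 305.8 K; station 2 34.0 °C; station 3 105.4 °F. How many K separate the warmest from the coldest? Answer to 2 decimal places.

station 1: 305.8 K = 32.650 °C.
station 3: 105.4 °F = 40.778 °C.
Spread: 40.778 − 32.650 = 8.128 °C.

8.13 K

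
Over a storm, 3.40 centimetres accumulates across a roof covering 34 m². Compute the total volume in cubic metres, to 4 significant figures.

Depth: 3.40 cm × 10 = 34 mm.
1 mm over 1 m² is 1 L, so volume = 34 × 34 = 1156 L = 1.156 m³.

1.156 cubic metres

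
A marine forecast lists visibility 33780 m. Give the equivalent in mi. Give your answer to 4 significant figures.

20.99 SM

1 m = 0.000621371 SM, so 33780 × 0.000621371 = 20.99 SM.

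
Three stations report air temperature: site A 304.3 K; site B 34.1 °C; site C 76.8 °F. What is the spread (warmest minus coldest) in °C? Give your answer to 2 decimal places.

site A: 304.3 K = 31.150 °C.
site C: 76.8 °F = 24.889 °C.
Spread: 34.100 − 24.889 = 9.211 °C.

9.21 °C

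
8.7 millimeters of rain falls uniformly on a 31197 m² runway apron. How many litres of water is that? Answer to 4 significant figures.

271400 litres

1 mm over 1 m² is 1 L, so volume = 8.7 × 31197 = 271413.9 L ≈ 271400 L.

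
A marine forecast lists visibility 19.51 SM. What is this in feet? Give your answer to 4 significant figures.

1 SM = 5280 ft, so 19.51 × 5280 = 103000 ft.

103000 ft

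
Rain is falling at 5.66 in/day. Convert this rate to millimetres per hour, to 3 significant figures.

5.99 mm/hour

5.66 in/day × 25.4 mm/in × 0.0416667 day/hour = 5.99 mm/hour.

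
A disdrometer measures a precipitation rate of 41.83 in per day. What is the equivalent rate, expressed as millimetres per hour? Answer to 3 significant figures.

41.83 in/day × 25.4 mm/in × 0.0416667 day/hour = 44.3 mm/hour.

44.3 mm/hour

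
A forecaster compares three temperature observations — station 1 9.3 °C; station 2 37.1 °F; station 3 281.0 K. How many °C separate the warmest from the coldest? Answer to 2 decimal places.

station 2: 37.1 °F = 2.833 °C.
station 3: 281.0 K = 7.850 °C.
Spread: 9.300 − 2.833 = 6.467 °C.

6.47 °C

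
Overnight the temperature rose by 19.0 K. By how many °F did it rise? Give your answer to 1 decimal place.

For a temperature change the 32° offset cancels: Δ°F = 19.0 × 1.8 = 34.2 °F.

34.2 °F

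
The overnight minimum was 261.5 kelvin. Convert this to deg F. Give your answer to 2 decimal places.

First to °C: -11.65 °C.
Then to °F: 11.03 °F.

11.03 °F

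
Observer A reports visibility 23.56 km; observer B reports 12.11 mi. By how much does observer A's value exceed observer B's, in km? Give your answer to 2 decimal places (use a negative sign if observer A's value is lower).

4.07 km

observer B: 12.11 SM = 19.4892 km.
Difference: 23.5600 − 19.4892 = 4.07 km.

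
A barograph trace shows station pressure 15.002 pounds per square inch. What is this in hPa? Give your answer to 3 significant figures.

1 psi = 68.9476 hPa, so 15.002 × 68.9476 = 1030 hPa.

1030 hPa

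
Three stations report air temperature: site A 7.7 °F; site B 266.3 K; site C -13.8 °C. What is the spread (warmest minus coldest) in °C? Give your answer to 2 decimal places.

site A: 7.7 °F = -13.500 °C.
site B: 266.3 K = -6.850 °C.
Spread: (-6.850) − (-13.800) = 6.950 °C.

6.95 °C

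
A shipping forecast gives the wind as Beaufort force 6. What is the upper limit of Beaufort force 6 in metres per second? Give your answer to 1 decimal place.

13.8 m/s

Beaufort 6 (strong breeze) spans 10.8–13.8 m/s.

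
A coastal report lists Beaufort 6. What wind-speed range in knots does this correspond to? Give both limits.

22 to 27 kt

Beaufort 6 (strong breeze) spans 22–27 knots.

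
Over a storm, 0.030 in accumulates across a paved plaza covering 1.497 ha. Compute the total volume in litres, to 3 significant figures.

11400 litres

Depth: 0.030 in × 25.4 = 0.762 mm.
Area: 1.497 ha = 14970 m².
1 mm over 1 m² is 1 L, so volume = 0.762 × 14970 = 11407.14 L ≈ 11400 L.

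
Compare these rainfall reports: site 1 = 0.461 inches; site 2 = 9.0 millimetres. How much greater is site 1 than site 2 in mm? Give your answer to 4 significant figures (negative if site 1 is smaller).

site 1: 0.461 in = 11.70940 mm.
Difference: 11.70940 − 9.00000 = 2.709 mm.

2.709 mm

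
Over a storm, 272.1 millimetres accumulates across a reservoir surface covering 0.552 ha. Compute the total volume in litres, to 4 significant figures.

Area: 0.552 ha = 5520 m².
1 mm over 1 m² is 1 L, so volume = 272.1 × 5520 = 1501992 L ≈ 1502000 L.

1502000 litres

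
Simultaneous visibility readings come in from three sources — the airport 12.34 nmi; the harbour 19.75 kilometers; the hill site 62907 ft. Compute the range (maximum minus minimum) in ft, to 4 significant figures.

the airport: 12.34 nmi = 74979.27 ft.
the harbour: 19.75 km = 64796.59 ft.
Spread: 74979.27 − 62907.00 = 12070 ft.

12070 ft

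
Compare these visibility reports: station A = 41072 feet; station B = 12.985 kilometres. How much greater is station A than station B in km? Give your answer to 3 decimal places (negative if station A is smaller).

station A: 41072 ft = 12.51875 km.
Difference: 12.51875 − 12.98500 = -0.466 km.

-0.466 km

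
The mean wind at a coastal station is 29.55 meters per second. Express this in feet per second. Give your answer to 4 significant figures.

1 m/s = 3.28084 ft/s, so 29.55 × 3.28084 = 96.95 ft/s.

96.95 ft/s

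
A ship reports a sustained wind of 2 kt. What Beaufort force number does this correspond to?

2 kt lies in the Beaufort 1 band (light air, 1–3 kt).

Beaufort force 1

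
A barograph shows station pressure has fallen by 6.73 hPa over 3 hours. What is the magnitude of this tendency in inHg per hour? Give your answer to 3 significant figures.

6.73 hPa / 3 h × 0.02953 inHg/hPa = 0.0662 inHg/h.

0.0662 inHg per hour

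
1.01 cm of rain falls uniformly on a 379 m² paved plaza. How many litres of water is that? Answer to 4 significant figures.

3828 litres

Depth: 1.01 cm × 10 = 10.1 mm.
1 mm over 1 m² is 1 L, so volume = 10.1 × 379 = 3827.9 L ≈ 3828 L.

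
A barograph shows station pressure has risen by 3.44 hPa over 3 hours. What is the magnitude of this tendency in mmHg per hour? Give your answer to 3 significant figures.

3.44 hPa / 3 h × 0.750062 mmHg/hPa = 0.860 mmHg/h.

0.860 mmHg per hour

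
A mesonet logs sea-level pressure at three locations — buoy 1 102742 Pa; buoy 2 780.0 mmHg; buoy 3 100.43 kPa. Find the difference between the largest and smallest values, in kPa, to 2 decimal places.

3.56 kPa

buoy 1: 102742 Pa = 102.7420 kPa.
buoy 2: 780.0 mmHg = 103.9915 kPa.
Spread: 103.9915 − 100.4300 = 3.56 kPa.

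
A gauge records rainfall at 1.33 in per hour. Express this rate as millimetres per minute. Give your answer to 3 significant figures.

0.563 mm/minute

1.33 in/hour × 25.4 mm/in × 0.0166667 hour/minute = 0.563 mm/minute.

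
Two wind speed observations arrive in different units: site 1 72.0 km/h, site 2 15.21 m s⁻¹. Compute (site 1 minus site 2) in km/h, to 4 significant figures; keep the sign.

17.24 km/h

site 2: 15.21 m/s = 54.7560 km/h.
Difference: 72.0000 − 54.7560 = 17.24 km/h.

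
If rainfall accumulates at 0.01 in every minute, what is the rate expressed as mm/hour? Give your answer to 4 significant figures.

15.24 mm/hour

0.01 in/minute × 25.4 mm/in × 60 minute/hour = 15.24 mm/hour.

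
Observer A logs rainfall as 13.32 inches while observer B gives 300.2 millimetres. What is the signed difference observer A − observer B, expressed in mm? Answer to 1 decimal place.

observer A: 13.32 in = 338.328 mm.
Difference: 338.328 − 300.200 = 38.1 mm.

38.1 mm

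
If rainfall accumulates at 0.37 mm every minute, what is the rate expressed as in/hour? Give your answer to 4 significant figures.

0.37 mm/minute × 0.0393701 in/mm × 60 minute/hour = 0.8740 in/hour.

0.8740 in/hour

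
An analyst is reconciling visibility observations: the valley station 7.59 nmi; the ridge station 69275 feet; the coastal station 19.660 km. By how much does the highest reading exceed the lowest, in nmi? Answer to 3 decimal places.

3.811 nmi

the ridge station: 69275 ft = 11.40120 nmi.
the coastal station: 19.660 km = 10.61555 nmi.
Spread: 11.40120 − 7.59000 = 3.811 nmi.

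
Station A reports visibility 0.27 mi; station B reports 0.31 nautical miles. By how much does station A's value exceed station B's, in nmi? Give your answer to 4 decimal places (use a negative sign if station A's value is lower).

-0.0754 nmi

station A: 0.27 SM = 0.234624 nmi.
Difference: 0.234624 − 0.310000 = -0.0754 nmi.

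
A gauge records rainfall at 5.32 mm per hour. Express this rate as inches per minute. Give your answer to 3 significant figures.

0.00349 in/minute

5.32 mm/hour × 0.0393701 in/mm × 0.0166667 hour/minute = 0.00349 in/minute.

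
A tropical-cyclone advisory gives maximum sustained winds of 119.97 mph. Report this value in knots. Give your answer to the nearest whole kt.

104 kt

1 mph = 0.868976 kt, so 119.97 × 0.868976 = 104 kt.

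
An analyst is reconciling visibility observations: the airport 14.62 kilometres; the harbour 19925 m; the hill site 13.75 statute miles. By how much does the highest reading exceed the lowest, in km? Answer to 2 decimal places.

7.51 km

the harbour: 19925 m = 19.9250 km.
the hill site: 13.75 SM = 22.1285 km.
Spread: 22.1285 − 14.6200 = 7.51 km.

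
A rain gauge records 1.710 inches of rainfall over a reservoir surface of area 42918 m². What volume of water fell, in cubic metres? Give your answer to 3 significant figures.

1860 cubic metres

Depth: 1.710 in × 25.4 = 43.434 mm.
1 mm over 1 m² is 1 L, so volume = 43.434 × 42918 = 1864100.4 L = 1860 m³.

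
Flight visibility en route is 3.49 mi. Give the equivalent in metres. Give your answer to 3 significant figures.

1 SM = 1609.34 m, so 3.49 × 1609.34 = 5620 m.

5620 m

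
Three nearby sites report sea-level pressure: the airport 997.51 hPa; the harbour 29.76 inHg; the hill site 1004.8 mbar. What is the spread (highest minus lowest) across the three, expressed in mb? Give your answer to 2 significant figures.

10 mb

the airport: 997.51 hPa = 997.51 mb.
the harbour: 29.76 inHg = 1007.79 mb.
Spread: 1007.79 − 997.51 = 10 mb.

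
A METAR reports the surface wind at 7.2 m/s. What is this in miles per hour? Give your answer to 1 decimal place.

1 m/s = 2.23694 mph, so 7.2 × 2.23694 = 16.1 mph.

16.1 mph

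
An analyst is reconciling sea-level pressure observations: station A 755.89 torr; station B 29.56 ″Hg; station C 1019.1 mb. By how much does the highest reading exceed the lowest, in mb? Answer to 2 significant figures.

station A: 755.89 mmHg = 1007.77 mb.
station B: 29.56 inHg = 1001.02 mb.
Spread: 1019.10 − 1001.02 = 18 mb.

18 mb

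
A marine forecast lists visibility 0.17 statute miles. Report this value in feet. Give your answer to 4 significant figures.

1 SM = 5280 ft, so 0.17 × 5280 = 897.6 ft.

897.6 ft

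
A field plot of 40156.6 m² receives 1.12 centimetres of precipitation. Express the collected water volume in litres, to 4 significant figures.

Depth: 1.12 cm × 10 = 11.2 mm.
1 mm over 1 m² is 1 L, so volume = 11.2 × 40156.6 = 449753.92 L ≈ 449800 L.

449800 litres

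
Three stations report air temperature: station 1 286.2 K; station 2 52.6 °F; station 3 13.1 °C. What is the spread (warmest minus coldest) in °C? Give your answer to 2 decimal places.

1.66 °C

station 1: 286.2 K = 13.050 °C.
station 2: 52.6 °F = 11.444 °C.
Spread: 13.100 − 11.444 = 1.656 °C.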